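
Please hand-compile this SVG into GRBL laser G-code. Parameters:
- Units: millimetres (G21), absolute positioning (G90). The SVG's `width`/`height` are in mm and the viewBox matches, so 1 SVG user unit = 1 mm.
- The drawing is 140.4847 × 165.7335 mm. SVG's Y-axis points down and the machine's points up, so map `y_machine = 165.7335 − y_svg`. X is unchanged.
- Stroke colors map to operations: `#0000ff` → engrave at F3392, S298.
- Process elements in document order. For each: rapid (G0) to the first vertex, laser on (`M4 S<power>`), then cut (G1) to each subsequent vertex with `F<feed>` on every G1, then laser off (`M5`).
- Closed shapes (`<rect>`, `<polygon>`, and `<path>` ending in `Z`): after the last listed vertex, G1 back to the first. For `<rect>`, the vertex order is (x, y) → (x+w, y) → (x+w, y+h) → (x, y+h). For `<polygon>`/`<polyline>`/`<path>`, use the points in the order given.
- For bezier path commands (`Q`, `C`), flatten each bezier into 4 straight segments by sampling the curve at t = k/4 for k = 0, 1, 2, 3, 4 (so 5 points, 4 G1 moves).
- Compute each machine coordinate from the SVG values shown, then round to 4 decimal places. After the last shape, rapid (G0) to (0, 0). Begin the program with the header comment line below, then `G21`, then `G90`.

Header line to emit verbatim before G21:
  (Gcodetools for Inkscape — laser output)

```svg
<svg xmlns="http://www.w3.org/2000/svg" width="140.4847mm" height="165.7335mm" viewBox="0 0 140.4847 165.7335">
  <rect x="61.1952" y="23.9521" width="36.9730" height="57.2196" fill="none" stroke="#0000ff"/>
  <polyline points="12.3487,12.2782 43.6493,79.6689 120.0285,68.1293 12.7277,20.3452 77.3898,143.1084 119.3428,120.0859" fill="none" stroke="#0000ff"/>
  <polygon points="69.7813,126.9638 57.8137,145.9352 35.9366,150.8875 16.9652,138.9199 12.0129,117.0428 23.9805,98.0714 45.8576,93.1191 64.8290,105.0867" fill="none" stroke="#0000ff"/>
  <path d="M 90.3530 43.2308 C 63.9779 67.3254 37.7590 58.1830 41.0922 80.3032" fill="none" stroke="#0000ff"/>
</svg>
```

(Gcodetools for Inkscape — laser output)
G21
G90
G0 X61.1952 Y141.7814
M4 S298
G1 X98.1682 Y141.7814 F3392
G1 X98.1682 Y84.5618 F3392
G1 X61.1952 Y84.5618 F3392
G1 X61.1952 Y141.7814 F3392
M5
G0 X12.3487 Y153.4553
M4 S298
G1 X43.6493 Y86.0646 F3392
G1 X120.0285 Y97.6042 F3392
G1 X12.7277 Y145.3883 F3392
G1 X77.3898 Y22.6251 F3392
G1 X119.3428 Y45.6476 F3392
M5
G0 X69.7813 Y38.7697
M4 S298
G1 X57.8137 Y19.7983 F3392
G1 X35.9366 Y14.8460 F3392
G1 X16.9652 Y26.8136 F3392
G1 X12.0129 Y48.6907 F3392
G1 X23.9805 Y67.6621 F3392
G1 X45.8576 Y72.6144 F3392
G1 X64.8290 Y60.6468 F3392
G1 X69.7813 Y38.7697 F3392
M5
G0 X90.3530 Y122.5027
M4 S298
G1 X71.0603 Y109.6559 F3392
G1 X54.5820 Y103.2261 F3392
G1 X43.6740 Y97.1665 F3392
G1 X41.0922 Y85.4303 F3392
M5
G0 X0.0000 Y0.0000

Since the viewBox matches the mm dimensions, user units are millimetres directly. The only transform is the Y-flip y_m = 165.7335 − y_svg.

Shape 1 is a rectangle drawn with `<rect>`. Its stroke #0000ff means engrave at S298, F3392. After flipping Y the toolpath is (61.1952,141.7814) → (98.1682,141.7814) → (98.1682,84.5618) → (61.1952,84.5618) → (61.1952,141.7814), returning to the start.

Shape 2 is a open polyline drawn with `<polyline>`. Its stroke #0000ff means engrave at S298, F3392. After flipping Y the toolpath is (12.3487,153.4553) → (43.6493,86.0646) → (120.0285,97.6042) → (12.7277,145.3883) → (77.3898,22.6251) → (119.3428,45.6476).

Shape 3 is a regular polygon drawn with `<polygon>`. Its stroke #0000ff means engrave at S298, F3392. After flipping Y the toolpath is (69.7813,38.7697) → (57.8137,19.7983) → (35.9366,14.8460) → (16.9652,26.8136) → (12.0129,48.6907) → (23.9805,67.6621) → (45.8576,72.6144) → (64.8290,60.6468) → (69.7813,38.7697), returning to the start.

Shape 4 is a cubic bezier drawn with `<path>`. Its stroke #0000ff means engrave at S298, F3392. After flipping Y the toolpath is (90.3530,122.5027) → (71.0603,109.6559) → (54.5820,103.2261) → (43.6740,97.1665) → (41.0922,85.4303).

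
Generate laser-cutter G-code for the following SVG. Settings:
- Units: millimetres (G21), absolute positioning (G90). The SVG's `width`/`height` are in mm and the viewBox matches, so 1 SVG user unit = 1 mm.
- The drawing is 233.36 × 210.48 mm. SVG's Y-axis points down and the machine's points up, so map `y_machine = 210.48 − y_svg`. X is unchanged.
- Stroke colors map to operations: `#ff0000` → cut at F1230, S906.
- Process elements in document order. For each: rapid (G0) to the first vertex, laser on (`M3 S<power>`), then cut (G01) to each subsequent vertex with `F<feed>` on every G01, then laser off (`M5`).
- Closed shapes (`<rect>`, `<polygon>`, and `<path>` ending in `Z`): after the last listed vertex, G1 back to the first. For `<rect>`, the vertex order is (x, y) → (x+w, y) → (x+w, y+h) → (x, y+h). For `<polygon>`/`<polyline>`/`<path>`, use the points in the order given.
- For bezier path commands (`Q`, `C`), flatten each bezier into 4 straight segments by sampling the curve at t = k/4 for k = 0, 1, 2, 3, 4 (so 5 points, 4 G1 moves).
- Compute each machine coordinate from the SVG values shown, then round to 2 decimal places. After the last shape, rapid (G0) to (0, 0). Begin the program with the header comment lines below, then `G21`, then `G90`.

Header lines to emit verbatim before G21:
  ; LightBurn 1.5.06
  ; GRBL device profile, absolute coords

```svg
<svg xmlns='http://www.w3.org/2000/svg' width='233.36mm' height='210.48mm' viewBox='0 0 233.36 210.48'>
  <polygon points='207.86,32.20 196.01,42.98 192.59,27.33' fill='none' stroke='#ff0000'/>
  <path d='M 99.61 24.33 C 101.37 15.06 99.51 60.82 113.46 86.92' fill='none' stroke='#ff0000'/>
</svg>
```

; LightBurn 1.5.06
; GRBL device profile, absolute coords
G21
G90
G0 X207.86 Y178.28
M3 S906
G01 X196.01 Y167.50 F1230
G01 X192.59 Y183.15 F1230
G01 X207.86 Y178.28 F1230
M5
G0 X99.61 Y186.15
M3 S906
G01 X100.55 Y183.95 F1230
G01 X101.96 Y168.12 F1230
G01 X105.66 Y145.65 F1230
G01 X113.46 Y123.56 F1230
M5
G0 X0.00 Y0.00

1 u = 1 mm; y_m = 210.48 − y.

[1] `<polygon>` regular polygon, #ff0000→cut S906 F1230: (207.86,178.28) → (196.01,167.50) → (192.59,183.15) → (207.86,178.28) (closed)

[2] `<path>` cubic bezier, #ff0000→cut S906 F1230: (99.61,186.15) → (100.55,183.95) → (101.96,168.12) → (105.66,145.65) → (113.46,123.56)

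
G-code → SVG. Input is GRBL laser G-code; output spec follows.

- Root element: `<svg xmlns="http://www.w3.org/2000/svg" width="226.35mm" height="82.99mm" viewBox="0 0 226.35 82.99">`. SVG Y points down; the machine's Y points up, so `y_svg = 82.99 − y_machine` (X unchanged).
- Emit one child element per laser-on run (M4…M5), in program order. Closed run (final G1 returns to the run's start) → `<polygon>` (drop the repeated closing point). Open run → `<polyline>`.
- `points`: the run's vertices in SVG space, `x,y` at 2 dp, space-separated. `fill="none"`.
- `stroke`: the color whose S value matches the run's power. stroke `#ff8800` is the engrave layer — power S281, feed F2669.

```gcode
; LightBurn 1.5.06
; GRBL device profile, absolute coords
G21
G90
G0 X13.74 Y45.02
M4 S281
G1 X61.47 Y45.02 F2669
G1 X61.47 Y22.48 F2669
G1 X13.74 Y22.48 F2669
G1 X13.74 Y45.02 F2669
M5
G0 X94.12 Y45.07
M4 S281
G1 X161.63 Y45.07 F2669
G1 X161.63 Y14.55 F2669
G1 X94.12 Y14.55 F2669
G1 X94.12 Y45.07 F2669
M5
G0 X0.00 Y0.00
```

y_svg = 82.99 − y_m. Every run uses S281, so all elements get stroke `#ff8800` (engrave).

[1] closed run; points: 13.74,37.97 61.47,37.97 61.47,60.51 13.74,60.51

[2] closed run; points: 94.12,37.92 161.63,37.92 161.63,68.44 94.12,68.44

<svg xmlns="http://www.w3.org/2000/svg" width="226.35mm" height="82.99mm" viewBox="0 0 226.35 82.99">
  <polygon points="13.74,37.97 61.47,37.97 61.47,60.51 13.74,60.51" fill="none" stroke="#ff8800"/>
  <polygon points="94.12,37.92 161.63,37.92 161.63,68.44 94.12,68.44" fill="none" stroke="#ff8800"/>
</svg>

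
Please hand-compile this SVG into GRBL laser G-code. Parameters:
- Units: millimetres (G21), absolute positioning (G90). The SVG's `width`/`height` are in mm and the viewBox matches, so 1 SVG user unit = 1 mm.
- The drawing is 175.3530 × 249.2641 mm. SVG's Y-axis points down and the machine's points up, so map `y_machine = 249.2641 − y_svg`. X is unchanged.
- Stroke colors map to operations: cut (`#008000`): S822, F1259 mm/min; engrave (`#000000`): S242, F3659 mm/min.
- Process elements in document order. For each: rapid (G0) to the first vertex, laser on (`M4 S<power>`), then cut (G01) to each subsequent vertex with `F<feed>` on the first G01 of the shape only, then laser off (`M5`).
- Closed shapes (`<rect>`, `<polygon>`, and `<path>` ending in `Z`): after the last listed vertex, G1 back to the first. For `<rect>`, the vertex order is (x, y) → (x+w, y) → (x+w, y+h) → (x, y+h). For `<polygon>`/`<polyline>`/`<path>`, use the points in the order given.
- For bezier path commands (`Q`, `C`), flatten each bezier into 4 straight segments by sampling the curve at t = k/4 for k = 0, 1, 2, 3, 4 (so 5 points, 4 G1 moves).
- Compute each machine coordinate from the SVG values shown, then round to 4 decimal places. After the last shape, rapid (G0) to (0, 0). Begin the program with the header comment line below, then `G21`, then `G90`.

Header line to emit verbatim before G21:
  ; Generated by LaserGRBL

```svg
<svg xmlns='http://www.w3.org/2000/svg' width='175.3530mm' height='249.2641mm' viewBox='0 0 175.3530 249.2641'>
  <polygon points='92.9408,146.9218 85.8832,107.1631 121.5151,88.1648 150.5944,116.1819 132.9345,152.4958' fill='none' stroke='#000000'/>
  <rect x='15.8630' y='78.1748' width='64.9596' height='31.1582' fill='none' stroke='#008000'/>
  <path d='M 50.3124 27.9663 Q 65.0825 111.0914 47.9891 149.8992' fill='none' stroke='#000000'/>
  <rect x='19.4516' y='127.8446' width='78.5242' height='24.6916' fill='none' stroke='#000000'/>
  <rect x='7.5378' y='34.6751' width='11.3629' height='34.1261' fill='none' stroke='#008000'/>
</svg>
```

; Generated by LaserGRBL
G21
G90
G0 X92.9408 Y102.3423
M4 S242
G01 X85.8832 Y142.1010 F3659
G01 X121.5151 Y161.0993
G01 X150.5944 Y133.0822
G01 X132.9345 Y96.7683
G01 X92.9408 Y102.3423
M5
G0 X15.8630 Y171.0893
M4 S822
G01 X80.8226 Y171.0893 F1259
G01 X80.8226 Y139.9311
G01 X15.8630 Y139.9311
G01 X15.8630 Y171.0893
M5
G0 X50.3124 Y221.2978
M4 S242
G01 X55.7060 Y182.5051 F3659
G01 X57.1166 Y149.2520
G01 X54.5443 Y121.5386
G01 X47.9891 Y99.3649
M5
G0 X19.4516 Y121.4195
M4 S242
G01 X97.9758 Y121.4195 F3659
G01 X97.9758 Y96.7279
G01 X19.4516 Y96.7279
G01 X19.4516 Y121.4195
M5
G0 X7.5378 Y214.5890
M4 S822
G01 X18.9007 Y214.5890 F1259
G01 X18.9007 Y180.4629
G01 X7.5378 Y180.4629
G01 X7.5378 Y214.5890
M5
G0 X0.0000 Y0.0000

viewBox `0 0 175.3530 249.2641` with mm width/height → 1 unit = 1 mm. Flip: y_m = 249.2641 − y_svg.

**Shape 1** — `<polygon>` regular polygon, stroke `#000000` → engrave (S242, F3659). Machine vertices: (92.9408,102.3423) → (85.8832,142.1010) → (121.5151,161.0993) → (150.5944,133.0822) → (132.9345,96.7683) → (92.9408,102.3423). Closed: final G1 returns to the first vertex.

**Shape 2** — `<rect>` rectangle, stroke `#008000` → cut (S822, F1259). Machine vertices: (15.8630,171.0893) → (80.8226,171.0893) → (80.8226,139.9311) → (15.8630,139.9311) → (15.8630,171.0893). Closed: final G1 returns to the first vertex.

**Shape 3** — `<path>` quadratic bezier, stroke `#000000` → engrave (S242, F3659). Control points (SVG): P0=(50.3124,27.9663), P1=(65.0825,111.0914), P2=(47.9891,149.8992); sampled at t=k/4. Machine vertices: (50.3124,221.2978) → (55.7060,182.5051) → (57.1166,149.2520) → (54.5443,121.5386) → (47.9891,99.3649). Open path.

**Shape 4** — `<rect>` rectangle, stroke `#000000` → engrave (S242, F3659). Machine vertices: (19.4516,121.4195) → (97.9758,121.4195) → (97.9758,96.7279) → (19.4516,96.7279) → (19.4516,121.4195). Closed: final G1 returns to the first vertex.

**Shape 5** — `<rect>` rectangle, stroke `#008000` → cut (S822, F1259). Machine vertices: (7.5378,214.5890) → (18.9007,214.5890) → (18.9007,180.4629) → (7.5378,180.4629) → (7.5378,214.5890). Closed: final G1 returns to the first vertex.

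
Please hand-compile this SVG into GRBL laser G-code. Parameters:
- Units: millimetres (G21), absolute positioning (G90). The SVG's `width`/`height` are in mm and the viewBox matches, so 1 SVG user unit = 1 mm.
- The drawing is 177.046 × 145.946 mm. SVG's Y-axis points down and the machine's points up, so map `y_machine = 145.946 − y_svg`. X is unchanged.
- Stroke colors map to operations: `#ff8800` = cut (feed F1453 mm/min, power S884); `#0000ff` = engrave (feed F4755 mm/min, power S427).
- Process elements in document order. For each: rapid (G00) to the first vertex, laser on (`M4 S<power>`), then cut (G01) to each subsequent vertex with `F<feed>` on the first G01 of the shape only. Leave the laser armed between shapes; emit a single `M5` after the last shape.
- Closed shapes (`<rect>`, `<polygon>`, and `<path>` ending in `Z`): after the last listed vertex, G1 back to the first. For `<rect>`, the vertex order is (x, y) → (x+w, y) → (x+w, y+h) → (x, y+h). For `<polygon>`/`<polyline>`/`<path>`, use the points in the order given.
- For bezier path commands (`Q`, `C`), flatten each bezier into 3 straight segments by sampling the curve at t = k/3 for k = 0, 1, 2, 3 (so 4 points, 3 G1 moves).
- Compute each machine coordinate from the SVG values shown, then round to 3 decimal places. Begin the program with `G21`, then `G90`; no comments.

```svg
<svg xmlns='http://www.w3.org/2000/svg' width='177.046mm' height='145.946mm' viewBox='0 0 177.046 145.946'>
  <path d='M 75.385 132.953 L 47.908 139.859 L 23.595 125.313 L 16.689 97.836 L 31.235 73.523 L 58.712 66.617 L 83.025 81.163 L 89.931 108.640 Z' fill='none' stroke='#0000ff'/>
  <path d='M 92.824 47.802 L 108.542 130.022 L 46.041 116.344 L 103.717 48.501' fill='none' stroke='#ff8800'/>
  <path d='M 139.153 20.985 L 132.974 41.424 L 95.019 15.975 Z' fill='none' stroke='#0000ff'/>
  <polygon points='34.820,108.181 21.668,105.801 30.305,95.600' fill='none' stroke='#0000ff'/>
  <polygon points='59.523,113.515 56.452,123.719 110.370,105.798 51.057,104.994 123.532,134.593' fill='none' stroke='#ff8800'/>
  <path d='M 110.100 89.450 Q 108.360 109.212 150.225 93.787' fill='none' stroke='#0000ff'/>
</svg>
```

viewBox `0 0 177.046 145.946` with mm width/height → 1 unit = 1 mm. Flip: y_m = 145.946 − y_svg.

**Shape 1** — `<path>` regular polygon, stroke `#0000ff` → engrave (S427, F4755). Machine vertices: (75.385,12.993) → (47.908,6.087) → (23.595,20.633) → (16.689,48.110) → (31.235,72.423) → (58.712,79.329) → (83.025,64.783) → (89.931,37.306) → (75.385,12.993). Closed: final G1 returns to the first vertex.

**Shape 2** — `<path>` open polyline, stroke `#ff8800` → cut (S884, F1453). Machine vertices: (92.824,98.144) → (108.542,15.924) → (46.041,29.602) → (103.717,97.445). Open path.

**Shape 3** — `<path>` closed polygon, stroke `#0000ff` → engrave (S427, F4755). Machine vertices: (139.153,124.961) → (132.974,104.522) → (95.019,129.971) → (139.153,124.961). Closed: final G1 returns to the first vertex.

**Shape 4** — `<polygon>` regular polygon, stroke `#0000ff` → engrave (S427, F4755). Machine vertices: (34.820,37.765) → (21.668,40.145) → (30.305,50.346) → (34.820,37.765). Closed: final G1 returns to the first vertex.

**Shape 5** — `<polygon>` closed polygon, stroke `#ff8800` → cut (S884, F1453). Machine vertices: (59.523,32.431) → (56.452,22.227) → (110.370,40.148) → (51.057,40.952) → (123.532,11.353) → (59.523,32.431). Closed: final G1 returns to the first vertex.

**Shape 6** — `<path>` quadratic bezier, stroke `#0000ff` → engrave (S427, F4755). Control points (SVG): P0=(110.100,89.450), P1=(108.360,109.212), P2=(150.225,93.787); sampled at t=k/3. Machine vertices: (110.100,56.496) → (113.785,47.231) → (127.160,45.785) → (150.225,52.159). Open path.

G21
G90
G00 X75.385 Y12.993
M4 S427
G01 X47.908 Y6.087 F4755
G01 X23.595 Y20.633
G01 X16.689 Y48.110
G01 X31.235 Y72.423
G01 X58.712 Y79.329
G01 X83.025 Y64.783
G01 X89.931 Y37.306
G01 X75.385 Y12.993
G00 X92.824 Y98.144
M4 S884
G01 X108.542 Y15.924 F1453
G01 X46.041 Y29.602
G01 X103.717 Y97.445
G00 X139.153 Y124.961
M4 S427
G01 X132.974 Y104.522 F4755
G01 X95.019 Y129.971
G01 X139.153 Y124.961
G00 X34.820 Y37.765
M4 S427
G01 X21.668 Y40.145 F4755
G01 X30.305 Y50.346
G01 X34.820 Y37.765
G00 X59.523 Y32.431
M4 S884
G01 X56.452 Y22.227 F1453
G01 X110.370 Y40.148
G01 X51.057 Y40.952
G01 X123.532 Y11.353
G01 X59.523 Y32.431
G00 X110.100 Y56.496
M4 S427
G01 X113.785 Y47.231 F4755
G01 X127.160 Y45.785
G01 X150.225 Y52.159
M5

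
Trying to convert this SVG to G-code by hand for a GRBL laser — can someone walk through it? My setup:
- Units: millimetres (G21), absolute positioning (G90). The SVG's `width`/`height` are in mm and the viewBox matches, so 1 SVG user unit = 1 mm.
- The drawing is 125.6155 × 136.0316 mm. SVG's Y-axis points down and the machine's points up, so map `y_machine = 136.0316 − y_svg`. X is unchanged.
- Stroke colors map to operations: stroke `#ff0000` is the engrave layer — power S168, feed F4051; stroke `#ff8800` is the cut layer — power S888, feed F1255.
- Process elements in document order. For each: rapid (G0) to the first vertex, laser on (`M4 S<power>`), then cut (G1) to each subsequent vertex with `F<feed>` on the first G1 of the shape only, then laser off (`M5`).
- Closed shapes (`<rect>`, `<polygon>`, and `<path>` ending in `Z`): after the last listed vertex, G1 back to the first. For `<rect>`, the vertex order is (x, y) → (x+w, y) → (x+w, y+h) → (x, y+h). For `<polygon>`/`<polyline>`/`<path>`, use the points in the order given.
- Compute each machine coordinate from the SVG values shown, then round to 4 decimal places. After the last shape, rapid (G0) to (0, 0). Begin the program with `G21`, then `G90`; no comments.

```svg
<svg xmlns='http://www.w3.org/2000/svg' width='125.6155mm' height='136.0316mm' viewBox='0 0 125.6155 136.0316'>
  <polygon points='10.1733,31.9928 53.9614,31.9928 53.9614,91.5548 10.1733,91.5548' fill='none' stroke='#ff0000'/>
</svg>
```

G21
G90
G0 X10.1733 Y104.0388
M4 S168
G1 X53.9614 Y104.0388 F4051
G1 X53.9614 Y44.4768
G1 X10.1733 Y44.4768
G1 X10.1733 Y104.0388
M5
G0 X0.0000 Y0.0000

1 u = 1 mm; y_m = 136.0316 − y.

[1] `<polygon>` rectangle, #ff0000→engrave S168 F4051: (10.1733,104.0388) → (53.9614,104.0388) → (53.9614,44.4768) → (10.1733,44.4768) → (10.1733,104.0388) (closed)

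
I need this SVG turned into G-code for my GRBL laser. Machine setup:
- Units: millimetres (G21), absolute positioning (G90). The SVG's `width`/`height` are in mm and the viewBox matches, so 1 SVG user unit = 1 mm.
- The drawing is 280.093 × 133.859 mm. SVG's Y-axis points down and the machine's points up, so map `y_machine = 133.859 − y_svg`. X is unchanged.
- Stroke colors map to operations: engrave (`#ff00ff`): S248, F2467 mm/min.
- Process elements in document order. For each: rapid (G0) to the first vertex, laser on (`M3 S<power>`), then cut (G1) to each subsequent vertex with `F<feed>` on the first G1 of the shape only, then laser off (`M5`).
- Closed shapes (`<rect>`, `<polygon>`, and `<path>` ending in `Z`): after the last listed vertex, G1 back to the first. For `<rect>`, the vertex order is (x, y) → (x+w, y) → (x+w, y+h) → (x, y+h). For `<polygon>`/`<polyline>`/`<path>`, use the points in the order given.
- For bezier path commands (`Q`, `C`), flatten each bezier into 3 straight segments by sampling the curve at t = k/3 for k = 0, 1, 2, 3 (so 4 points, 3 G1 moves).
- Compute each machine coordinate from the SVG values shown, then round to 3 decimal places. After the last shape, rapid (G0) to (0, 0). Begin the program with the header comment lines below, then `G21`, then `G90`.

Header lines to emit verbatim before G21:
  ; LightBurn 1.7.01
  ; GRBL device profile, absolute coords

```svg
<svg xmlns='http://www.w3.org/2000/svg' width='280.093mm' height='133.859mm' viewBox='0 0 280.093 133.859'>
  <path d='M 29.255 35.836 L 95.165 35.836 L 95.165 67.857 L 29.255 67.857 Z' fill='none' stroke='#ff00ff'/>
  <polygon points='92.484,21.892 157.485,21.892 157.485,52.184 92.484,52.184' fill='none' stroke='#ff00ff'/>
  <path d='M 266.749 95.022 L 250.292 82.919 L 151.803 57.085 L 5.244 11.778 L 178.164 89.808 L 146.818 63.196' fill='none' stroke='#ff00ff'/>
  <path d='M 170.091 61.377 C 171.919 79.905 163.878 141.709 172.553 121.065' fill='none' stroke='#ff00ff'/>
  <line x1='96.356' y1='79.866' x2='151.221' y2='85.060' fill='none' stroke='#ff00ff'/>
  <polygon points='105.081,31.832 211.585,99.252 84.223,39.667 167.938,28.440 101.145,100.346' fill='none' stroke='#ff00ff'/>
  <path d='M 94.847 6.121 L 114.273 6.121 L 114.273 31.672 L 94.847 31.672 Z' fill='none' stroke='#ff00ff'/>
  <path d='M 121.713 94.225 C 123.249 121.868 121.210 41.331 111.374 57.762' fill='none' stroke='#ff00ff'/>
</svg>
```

; LightBurn 1.7.01
; GRBL device profile, absolute coords
G21
G90
G0 X29.255 Y98.023
M3 S248
G1 X95.165 Y98.023 F2467
G1 X95.165 Y66.002
G1 X29.255 Y66.002
G1 X29.255 Y98.023
M5
G0 X92.484 Y111.967
M3 S248
G1 X157.485 Y111.967 F2467
G1 X157.485 Y81.675
G1 X92.484 Y81.675
G1 X92.484 Y111.967
M5
G0 X266.749 Y38.837
M3 S248
G1 X250.292 Y50.940 F2467
G1 X151.803 Y76.774
G1 X5.244 Y122.081
G1 X178.164 Y44.051
G1 X146.818 Y70.663
M5
G0 X170.091 Y72.482
M3 S248
G1 X169.614 Y44.185 F2467
G1 X168.465 Y14.976
G1 X172.553 Y12.794
M5
G0 X96.356 Y53.993
M3 S248
G1 X151.221 Y48.799 F2467
M5
G0 X105.081 Y102.027
M3 S248
G1 X211.585 Y34.607 F2467
G1 X84.223 Y94.192
G1 X167.938 Y105.419
G1 X101.145 Y33.513
G1 X105.081 Y102.027
M5
G0 X94.847 Y127.738
M3 S248
G1 X114.273 Y127.738 F2467
G1 X114.273 Y102.187
G1 X94.847 Y102.187
G1 X94.847 Y127.738
M5
G0 X121.713 Y39.634
M3 S248
G1 X121.901 Y40.453 F2467
G1 X118.767 Y67.803
G1 X111.374 Y76.097
M5
G0 X0.000 Y0.000

1 u = 1 mm; y_m = 133.859 − y.

[1] `<path>` rectangle, #ff00ff→engrave S248 F2467: (29.255,98.023) → (95.165,98.023) → (95.165,66.002) → (29.255,66.002) → (29.255,98.023) (closed)

[2] `<polygon>` rectangle, #ff00ff→engrave S248 F2467: (92.484,111.967) → (157.485,111.967) → (157.485,81.675) → (92.484,81.675) → (92.484,111.967) (closed)

[3] `<path>` open polyline, #ff00ff→engrave S248 F2467: (266.749,38.837) → (250.292,50.940) → (151.803,76.774) → (5.244,122.081) → (178.164,44.051) → (146.818,70.663)

[4] `<path>` cubic bezier, #ff00ff→engrave S248 F2467: (170.091,72.482) → (169.614,44.185) → (168.465,14.976) → (172.553,12.794)

[5] `<line>` line segment, #ff00ff→engrave S248 F2467: (96.356,53.993) → (151.221,48.799)

[6] `<polygon>` closed polygon, #ff00ff→engrave S248 F2467: (105.081,102.027) → (211.585,34.607) → (84.223,94.192) → (167.938,105.419) → (101.145,33.513) → (105.081,102.027) (closed)

[7] `<path>` rectangle, #ff00ff→engrave S248 F2467: (94.847,127.738) → (114.273,127.738) → (114.273,102.187) → (94.847,102.187) → (94.847,127.738) (closed)

[8] `<path>` cubic bezier, #ff00ff→engrave S248 F2467: (121.713,39.634) → (121.901,40.453) → (118.767,67.803) → (111.374,76.097)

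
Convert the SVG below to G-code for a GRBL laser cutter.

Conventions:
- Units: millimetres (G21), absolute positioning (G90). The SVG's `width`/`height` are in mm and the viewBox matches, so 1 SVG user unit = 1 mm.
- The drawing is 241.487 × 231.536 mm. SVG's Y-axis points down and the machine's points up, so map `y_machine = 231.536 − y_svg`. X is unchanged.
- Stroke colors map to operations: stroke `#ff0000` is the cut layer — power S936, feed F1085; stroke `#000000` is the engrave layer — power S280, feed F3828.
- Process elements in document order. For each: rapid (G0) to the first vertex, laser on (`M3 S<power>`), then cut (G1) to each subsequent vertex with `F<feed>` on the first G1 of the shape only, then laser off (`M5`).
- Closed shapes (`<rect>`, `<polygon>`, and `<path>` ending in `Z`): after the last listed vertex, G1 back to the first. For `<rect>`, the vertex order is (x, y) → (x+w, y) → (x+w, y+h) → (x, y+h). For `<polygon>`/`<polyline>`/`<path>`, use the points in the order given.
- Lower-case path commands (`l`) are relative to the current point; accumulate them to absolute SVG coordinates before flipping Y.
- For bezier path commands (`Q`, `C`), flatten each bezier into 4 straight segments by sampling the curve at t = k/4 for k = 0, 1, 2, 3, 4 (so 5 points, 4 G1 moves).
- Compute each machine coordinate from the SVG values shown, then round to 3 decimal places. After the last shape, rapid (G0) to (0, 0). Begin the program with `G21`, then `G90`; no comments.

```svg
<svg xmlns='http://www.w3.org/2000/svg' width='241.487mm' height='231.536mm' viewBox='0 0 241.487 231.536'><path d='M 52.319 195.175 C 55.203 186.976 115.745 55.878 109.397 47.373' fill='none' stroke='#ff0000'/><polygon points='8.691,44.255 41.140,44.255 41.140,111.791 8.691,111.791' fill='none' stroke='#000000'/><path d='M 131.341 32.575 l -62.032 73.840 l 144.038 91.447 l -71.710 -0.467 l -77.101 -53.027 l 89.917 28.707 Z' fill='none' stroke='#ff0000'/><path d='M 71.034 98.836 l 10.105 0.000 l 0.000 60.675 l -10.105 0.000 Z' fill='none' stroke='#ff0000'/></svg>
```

viewBox `0 0 241.487 231.536` with mm width/height → 1 unit = 1 mm. Flip: y_m = 231.536 − y_svg.

**Shape 1** — `<path>` cubic bezier, stroke `#ff0000` → cut (S936, F1085). Control points (SVG): P0=(52.319,195.175), P1=(55.203,186.976), P2=(115.745,55.878), P3=(109.397,47.373); sampled at t=k/4. Machine vertices: (52.319,36.361) → (63.347,61.718) → (84.320,110.147) → (103.562,158.634) → (109.397,184.163). Open path.

**Shape 2** — `<polygon>` rectangle, stroke `#000000` → engrave (S280, F3828). Machine vertices: (8.691,187.281) → (41.140,187.281) → (41.140,119.745) → (8.691,119.745) → (8.691,187.281). Closed: final G1 returns to the first vertex.

**Shape 3** — `<path>` closed polygon, stroke `#ff0000` → cut (S936, F1085). Machine vertices: (131.341,198.961) → (69.309,125.121) → (213.347,33.674) → (141.637,34.141) → (64.536,87.168) → (154.453,58.461) → (131.341,198.961). Closed: final G1 returns to the first vertex.

**Shape 4** — `<path>` rectangle, stroke `#ff0000` → cut (S936, F1085). Machine vertices: (71.034,132.700) → (81.139,132.700) → (81.139,72.025) → (71.034,72.025) → (71.034,132.700). Closed: final G1 returns to the first vertex.

G21
G90
G0 X52.319 Y36.361
M3 S936
G1 X63.347 Y61.718 F1085
G1 X84.320 Y110.147
G1 X103.562 Y158.634
G1 X109.397 Y184.163
M5
G0 X8.691 Y187.281
M3 S280
G1 X41.140 Y187.281 F3828
G1 X41.140 Y119.745
G1 X8.691 Y119.745
G1 X8.691 Y187.281
M5
G0 X131.341 Y198.961
M3 S936
G1 X69.309 Y125.121 F1085
G1 X213.347 Y33.674
G1 X141.637 Y34.141
G1 X64.536 Y87.168
G1 X154.453 Y58.461
G1 X131.341 Y198.961
M5
G0 X71.034 Y132.700
M3 S936
G1 X81.139 Y132.700 F1085
G1 X81.139 Y72.025
G1 X71.034 Y72.025
G1 X71.034 Y132.700
M5
G0 X0.000 Y0.000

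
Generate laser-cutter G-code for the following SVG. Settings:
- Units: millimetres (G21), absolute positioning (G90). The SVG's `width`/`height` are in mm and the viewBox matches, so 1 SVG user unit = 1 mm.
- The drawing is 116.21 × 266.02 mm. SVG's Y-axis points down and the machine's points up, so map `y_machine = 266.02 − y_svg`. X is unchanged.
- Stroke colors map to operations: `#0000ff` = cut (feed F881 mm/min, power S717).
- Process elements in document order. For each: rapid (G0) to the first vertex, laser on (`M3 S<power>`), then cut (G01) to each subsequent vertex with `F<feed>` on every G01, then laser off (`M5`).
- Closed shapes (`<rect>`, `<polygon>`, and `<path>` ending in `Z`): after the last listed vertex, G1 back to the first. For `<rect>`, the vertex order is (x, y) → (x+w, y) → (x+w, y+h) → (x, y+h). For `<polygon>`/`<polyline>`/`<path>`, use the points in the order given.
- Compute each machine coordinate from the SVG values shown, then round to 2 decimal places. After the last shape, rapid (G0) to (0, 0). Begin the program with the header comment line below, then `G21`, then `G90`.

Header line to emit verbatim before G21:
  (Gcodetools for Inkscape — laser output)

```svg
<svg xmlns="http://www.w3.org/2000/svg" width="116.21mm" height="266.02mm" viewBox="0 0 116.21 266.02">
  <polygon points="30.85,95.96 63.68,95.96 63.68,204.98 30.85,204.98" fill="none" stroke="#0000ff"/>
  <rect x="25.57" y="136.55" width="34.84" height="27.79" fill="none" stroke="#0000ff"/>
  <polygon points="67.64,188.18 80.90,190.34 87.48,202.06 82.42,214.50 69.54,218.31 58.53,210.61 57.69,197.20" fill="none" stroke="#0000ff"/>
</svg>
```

(Gcodetools for Inkscape — laser output)
G21
G90
G0 X30.85 Y170.06
M3 S717
G01 X63.68 Y170.06 F881
G01 X63.68 Y61.04 F881
G01 X30.85 Y61.04 F881
G01 X30.85 Y170.06 F881
M5
G0 X25.57 Y129.47
M3 S717
G01 X60.41 Y129.47 F881
G01 X60.41 Y101.68 F881
G01 X25.57 Y101.68 F881
G01 X25.57 Y129.47 F881
M5
G0 X67.64 Y77.84
M3 S717
G01 X80.90 Y75.68 F881
G01 X87.48 Y63.96 F881
G01 X82.42 Y51.52 F881
G01 X69.54 Y47.71 F881
G01 X58.53 Y55.41 F881
G01 X57.69 Y68.82 F881
G01 X67.64 Y77.84 F881
M5
G0 X0.00 Y0.00

viewBox `0 0 116.21 266.02` with mm width/height → 1 unit = 1 mm. Flip: y_m = 266.02 − y_svg.

**Shape 1** — `<polygon>` rectangle, stroke `#0000ff` → cut (S717, F881). Machine vertices: (30.85,170.06) → (63.68,170.06) → (63.68,61.04) → (30.85,61.04) → (30.85,170.06). Closed: final G1 returns to the first vertex.

**Shape 2** — `<rect>` rectangle, stroke `#0000ff` → cut (S717, F881). Machine vertices: (25.57,129.47) → (60.41,129.47) → (60.41,101.68) → (25.57,101.68) → (25.57,129.47). Closed: final G1 returns to the first vertex.

**Shape 3** — `<polygon>` regular polygon, stroke `#0000ff` → cut (S717, F881). Machine vertices: (67.64,77.84) → (80.90,75.68) → (87.48,63.96) → (82.42,51.52) → (69.54,47.71) → (58.53,55.41) → (57.69,68.82) → (67.64,77.84). Closed: final G1 returns to the first vertex.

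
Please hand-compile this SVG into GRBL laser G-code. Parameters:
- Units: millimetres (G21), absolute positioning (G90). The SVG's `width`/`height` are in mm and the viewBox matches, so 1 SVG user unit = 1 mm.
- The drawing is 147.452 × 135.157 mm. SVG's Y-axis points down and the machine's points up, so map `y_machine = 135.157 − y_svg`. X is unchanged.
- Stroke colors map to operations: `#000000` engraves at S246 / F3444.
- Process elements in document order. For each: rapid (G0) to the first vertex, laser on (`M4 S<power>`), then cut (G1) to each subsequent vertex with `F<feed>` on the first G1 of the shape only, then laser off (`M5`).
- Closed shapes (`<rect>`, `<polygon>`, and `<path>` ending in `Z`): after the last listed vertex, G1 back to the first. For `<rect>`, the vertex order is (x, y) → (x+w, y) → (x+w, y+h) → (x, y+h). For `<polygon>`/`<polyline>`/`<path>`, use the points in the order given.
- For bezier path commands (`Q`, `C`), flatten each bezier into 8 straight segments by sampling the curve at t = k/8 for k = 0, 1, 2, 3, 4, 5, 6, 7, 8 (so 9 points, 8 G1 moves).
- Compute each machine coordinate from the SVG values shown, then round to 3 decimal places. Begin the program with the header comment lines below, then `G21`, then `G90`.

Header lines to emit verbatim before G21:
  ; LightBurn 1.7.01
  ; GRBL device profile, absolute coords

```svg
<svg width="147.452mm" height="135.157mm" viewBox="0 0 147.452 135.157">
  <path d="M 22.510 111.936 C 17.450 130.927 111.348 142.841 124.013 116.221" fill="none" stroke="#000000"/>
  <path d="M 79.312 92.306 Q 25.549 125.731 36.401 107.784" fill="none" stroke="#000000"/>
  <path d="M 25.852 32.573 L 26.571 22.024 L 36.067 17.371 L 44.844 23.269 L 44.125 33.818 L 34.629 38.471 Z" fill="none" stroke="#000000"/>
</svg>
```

; LightBurn 1.7.01
; GRBL device profile, absolute coords
G21
G90
G0 X22.510 Y23.221
M4 S246
G1 X24.899 Y16.493 F3444
G1 X34.454 Y10.796
G1 X49.063 Y6.501
G1 X66.615 Y3.974
G1 X84.997 Y3.586
G1 X102.099 Y5.705
G1 X115.808 Y10.698
G1 X124.013 Y18.936
M5
G0 X79.312 Y42.851
M4 S246
G1 X66.881 Y35.297 F3444
G1 X56.469 Y29.349
G1 X48.076 Y25.006
G1 X41.703 Y22.269
G1 X37.348 Y21.137
G1 X35.013 Y21.610
G1 X34.698 Y23.689
G1 X36.401 Y27.373
M5
G0 X25.852 Y102.584
M4 S246
G1 X26.571 Y113.133 F3444
G1 X36.067 Y117.786
G1 X44.844 Y111.888
G1 X44.125 Y101.339
G1 X34.629 Y96.686
G1 X25.852 Y102.584
M5

Since the viewBox matches the mm dimensions, user units are millimetres directly. The only transform is the Y-flip y_m = 135.157 − y_svg.

Shape 1 is a cubic bezier drawn with `<path>`. Its stroke #000000 means engrave at S246, F3444. After flipping Y the toolpath is (22.510,23.221) → (24.899,16.493) → (34.454,10.796) → (49.063,6.501) → (66.615,3.974) → (84.997,3.586) → (102.099,5.705) → (115.808,10.698) → (124.013,18.936).

Shape 2 is a quadratic bezier drawn with `<path>`. Its stroke #000000 means engrave at S246, F3444. After flipping Y the toolpath is (79.312,42.851) → (66.881,35.297) → (56.469,29.349) → (48.076,25.006) → (41.703,22.269) → (37.348,21.137) → (35.013,21.610) → (34.698,23.689) → (36.401,27.373).

Shape 3 is a regular polygon drawn with `<path>`. Its stroke #000000 means engrave at S246, F3444. After flipping Y the toolpath is (25.852,102.584) → (26.571,113.133) → (36.067,117.786) → (44.844,111.888) → (44.125,101.339) → (34.629,96.686) → (25.852,102.584), returning to the start.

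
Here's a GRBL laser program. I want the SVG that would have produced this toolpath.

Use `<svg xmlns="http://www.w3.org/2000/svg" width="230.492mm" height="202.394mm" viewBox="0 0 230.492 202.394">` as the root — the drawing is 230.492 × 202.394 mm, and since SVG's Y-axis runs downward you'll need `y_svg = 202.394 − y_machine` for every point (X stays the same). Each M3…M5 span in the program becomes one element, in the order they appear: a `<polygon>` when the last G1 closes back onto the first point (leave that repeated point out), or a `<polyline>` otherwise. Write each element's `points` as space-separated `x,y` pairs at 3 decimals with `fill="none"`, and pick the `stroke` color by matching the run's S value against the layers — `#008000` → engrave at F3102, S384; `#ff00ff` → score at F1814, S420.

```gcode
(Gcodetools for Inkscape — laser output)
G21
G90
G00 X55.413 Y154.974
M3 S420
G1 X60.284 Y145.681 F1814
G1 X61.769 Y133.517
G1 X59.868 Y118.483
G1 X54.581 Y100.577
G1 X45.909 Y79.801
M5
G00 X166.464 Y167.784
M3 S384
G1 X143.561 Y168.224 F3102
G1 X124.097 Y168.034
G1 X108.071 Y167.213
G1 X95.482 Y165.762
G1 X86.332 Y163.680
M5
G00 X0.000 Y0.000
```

<svg xmlns="http://www.w3.org/2000/svg" width="230.492mm" height="202.394mm" viewBox="0 0 230.492 202.394">
  <polyline points="55.413,47.420 60.284,56.713 61.769,68.877 59.868,83.911 54.581,101.817 45.909,122.593" fill="none" stroke="#ff00ff"/>
  <polyline points="166.464,34.610 143.561,34.170 124.097,34.360 108.071,35.181 95.482,36.632 86.332,38.714" fill="none" stroke="#008000"/>
</svg>

Machine Y-up, SVG Y-down with viewBox height 202.394, so y_svg = 202.394 − y_machine; X carries over.

Run 1: power S420 maps to stroke `#ff00ff` (score). The run is open, so emit a `<polyline>` with points (Y-flipped): 55.413,47.420 60.284,56.713 61.769,68.877 59.868,83.911 54.581,101.817 45.909,122.593.

Run 2: the run's S384 means `#008000` (engrave). The run is open, so emit a `<polyline>` with points (Y-flipped): 166.464,34.610 143.561,34.170 124.097,34.360 108.071,35.181 95.482,36.632 86.332,38.714.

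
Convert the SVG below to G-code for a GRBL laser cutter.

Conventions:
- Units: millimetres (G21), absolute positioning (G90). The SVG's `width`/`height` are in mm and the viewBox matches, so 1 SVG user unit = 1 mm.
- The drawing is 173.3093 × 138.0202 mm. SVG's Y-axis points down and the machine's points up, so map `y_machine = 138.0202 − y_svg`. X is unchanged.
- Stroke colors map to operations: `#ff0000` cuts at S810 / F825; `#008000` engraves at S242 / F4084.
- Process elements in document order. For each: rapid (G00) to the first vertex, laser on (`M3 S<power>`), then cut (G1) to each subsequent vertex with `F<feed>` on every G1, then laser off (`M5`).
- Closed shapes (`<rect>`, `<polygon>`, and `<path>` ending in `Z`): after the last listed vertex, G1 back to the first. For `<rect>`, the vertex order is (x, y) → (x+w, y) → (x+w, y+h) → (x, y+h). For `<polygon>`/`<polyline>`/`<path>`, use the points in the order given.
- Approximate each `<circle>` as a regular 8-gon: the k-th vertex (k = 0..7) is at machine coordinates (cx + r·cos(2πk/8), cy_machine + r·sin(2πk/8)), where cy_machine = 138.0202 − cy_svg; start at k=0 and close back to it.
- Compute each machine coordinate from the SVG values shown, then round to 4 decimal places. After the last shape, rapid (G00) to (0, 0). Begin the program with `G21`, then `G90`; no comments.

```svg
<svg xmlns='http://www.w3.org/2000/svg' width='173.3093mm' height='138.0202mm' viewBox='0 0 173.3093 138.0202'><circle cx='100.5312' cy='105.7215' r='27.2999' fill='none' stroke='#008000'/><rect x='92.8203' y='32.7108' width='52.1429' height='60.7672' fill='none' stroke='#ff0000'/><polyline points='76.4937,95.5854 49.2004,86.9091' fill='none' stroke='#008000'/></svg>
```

G21
G90
G00 X127.8311 Y32.2987
M3 S242
G1 X119.8351 Y51.6026 F4084
G1 X100.5312 Y59.5986 F4084
G1 X81.2273 Y51.6026 F4084
G1 X73.2313 Y32.2987 F4084
G1 X81.2273 Y12.9948 F4084
G1 X100.5312 Y4.9988 F4084
G1 X119.8351 Y12.9948 F4084
G1 X127.8311 Y32.2987 F4084
M5
G00 X92.8203 Y105.3094
M3 S810
G1 X144.9632 Y105.3094 F825
G1 X144.9632 Y44.5422 F825
G1 X92.8203 Y44.5422 F825
G1 X92.8203 Y105.3094 F825
M5
G00 X76.4937 Y42.4348
M3 S242
G1 X49.2004 Y51.1111 F4084
M5
G00 X0.0000 Y0.0000

viewBox `0 0 173.3093 138.0202` with mm width/height → 1 unit = 1 mm. Flip: y_m = 138.0202 − y_svg.

**Shape 1** — `<circle>` circle, stroke `#008000` → engrave (S242, F4084). Machine vertices: (127.8311,32.2987) → (119.8351,51.6026) → (100.5312,59.5986) → (81.2273,51.6026) → (73.2313,32.2987) → (81.2273,12.9948) → (100.5312,4.9988) → (119.8351,12.9948) → (127.8311,32.2987). Closed: final G1 returns to the first vertex.

**Shape 2** — `<rect>` rectangle, stroke `#ff0000` → cut (S810, F825). Machine vertices: (92.8203,105.3094) → (144.9632,105.3094) → (144.9632,44.5422) → (92.8203,44.5422) → (92.8203,105.3094). Closed: final G1 returns to the first vertex.

**Shape 3** — `<polyline>` line segment, stroke `#008000` → engrave (S242, F4084). Machine vertices: (76.4937,42.4348) → (49.2004,51.1111). Open path.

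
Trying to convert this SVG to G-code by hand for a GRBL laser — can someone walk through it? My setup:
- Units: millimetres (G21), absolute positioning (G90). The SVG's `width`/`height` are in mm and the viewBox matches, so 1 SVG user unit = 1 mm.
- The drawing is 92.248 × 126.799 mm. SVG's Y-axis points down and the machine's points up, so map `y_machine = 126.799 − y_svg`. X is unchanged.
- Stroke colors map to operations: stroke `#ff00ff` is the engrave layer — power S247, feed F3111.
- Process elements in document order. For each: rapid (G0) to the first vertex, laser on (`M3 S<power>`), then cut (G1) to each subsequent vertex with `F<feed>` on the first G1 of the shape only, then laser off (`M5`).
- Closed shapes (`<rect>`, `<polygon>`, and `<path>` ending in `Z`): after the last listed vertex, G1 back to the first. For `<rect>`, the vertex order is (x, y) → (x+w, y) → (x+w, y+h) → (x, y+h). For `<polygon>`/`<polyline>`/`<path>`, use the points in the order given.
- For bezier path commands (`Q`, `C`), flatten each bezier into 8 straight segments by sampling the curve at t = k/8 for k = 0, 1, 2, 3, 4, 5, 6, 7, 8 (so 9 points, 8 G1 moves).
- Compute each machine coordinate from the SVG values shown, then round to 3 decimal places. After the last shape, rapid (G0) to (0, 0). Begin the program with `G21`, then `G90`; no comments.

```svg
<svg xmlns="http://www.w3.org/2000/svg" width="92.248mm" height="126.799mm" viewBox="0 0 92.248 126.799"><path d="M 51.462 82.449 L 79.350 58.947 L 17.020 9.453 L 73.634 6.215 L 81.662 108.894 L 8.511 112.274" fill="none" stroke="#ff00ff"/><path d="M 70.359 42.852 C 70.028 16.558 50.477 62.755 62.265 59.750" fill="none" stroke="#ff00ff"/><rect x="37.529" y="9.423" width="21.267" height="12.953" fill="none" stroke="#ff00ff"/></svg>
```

1 u = 1 mm; y_m = 126.799 − y.

[1] `<path>` open polyline, #ff00ff→engrave S247 F3111: (51.462,44.350) → (79.350,67.852) → (17.020,117.346) → (73.634,120.584) → (81.662,17.905) → (8.511,14.525)

[2] `<path>` cubic bezier, #ff00ff→engrave S247 F3111: (70.359,83.947) → (69.433,90.647) → (67.297,91.977) → (64.544,89.363) → (61.767,84.231) → (59.558,78.008) → (58.510,72.119) → (59.215,67.991) → (62.265,67.049)

[3] `<rect>` rectangle, #ff00ff→engrave S247 F3111: (37.529,117.376) → (58.796,117.376) → (58.796,104.423) → (37.529,104.423) → (37.529,117.376) (closed)

G21
G90
G0 X51.462 Y44.350
M3 S247
G1 X79.350 Y67.852 F3111
G1 X17.020 Y117.346
G1 X73.634 Y120.584
G1 X81.662 Y17.905
G1 X8.511 Y14.525
M5
G0 X70.359 Y83.947
M3 S247
G1 X69.433 Y90.647 F3111
G1 X67.297 Y91.977
G1 X64.544 Y89.363
G1 X61.767 Y84.231
G1 X59.558 Y78.008
G1 X58.510 Y72.119
G1 X59.215 Y67.991
G1 X62.265 Y67.049
M5
G0 X37.529 Y117.376
M3 S247
G1 X58.796 Y117.376 F3111
G1 X58.796 Y104.423
G1 X37.529 Y104.423
G1 X37.529 Y117.376
M5
G0 X0.000 Y0.000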